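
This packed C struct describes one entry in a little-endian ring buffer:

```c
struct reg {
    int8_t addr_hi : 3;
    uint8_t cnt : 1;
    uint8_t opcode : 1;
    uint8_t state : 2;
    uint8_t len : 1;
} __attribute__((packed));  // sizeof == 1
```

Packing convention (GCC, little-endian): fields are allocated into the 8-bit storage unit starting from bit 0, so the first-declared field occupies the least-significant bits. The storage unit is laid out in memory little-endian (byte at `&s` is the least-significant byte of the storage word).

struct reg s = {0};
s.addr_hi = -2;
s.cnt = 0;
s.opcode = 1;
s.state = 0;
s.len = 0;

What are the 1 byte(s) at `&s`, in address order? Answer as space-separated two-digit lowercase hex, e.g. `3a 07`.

addr_hi (3b) val=-2 bits=0x6 at bit 0: 0x06
cnt (1b) val=0 bits=0x0 at bit 3: 0x06
opcode (1b) val=1 bits=0x1 at bit 4: 0x16
state (2b) val=0 bits=0x0 at bit 5: 0x16
len (1b) val=0 bits=0x0 at bit 7: 0x16
word = 0x16 → little-endian bytes:
  [0]=0x16

16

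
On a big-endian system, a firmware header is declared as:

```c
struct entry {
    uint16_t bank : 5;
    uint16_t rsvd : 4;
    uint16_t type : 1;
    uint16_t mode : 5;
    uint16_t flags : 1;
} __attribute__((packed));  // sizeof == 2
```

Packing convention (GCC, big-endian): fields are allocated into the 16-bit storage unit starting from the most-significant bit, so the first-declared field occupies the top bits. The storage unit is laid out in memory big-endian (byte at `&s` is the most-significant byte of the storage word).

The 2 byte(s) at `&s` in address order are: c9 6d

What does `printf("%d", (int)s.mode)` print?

[0]=0xc9 [1]=0x6d (big-endian) → word 0xc96d
bank:5 @ bit 11 → (0xc96d>>11)&0x1f = 0x19
rsvd:4 @ bit 7 → (0xc96d>>7)&0xf = 0x2
type:1 @ bit 6 → (0xc96d>>6)&0x1 = 0x1
mode:5 @ bit 1 → (0xc96d>>1)&0x1f = 0x16  ←
flags:1 @ bit 0 → (0xc96d>>0)&0x1 = 0x1

22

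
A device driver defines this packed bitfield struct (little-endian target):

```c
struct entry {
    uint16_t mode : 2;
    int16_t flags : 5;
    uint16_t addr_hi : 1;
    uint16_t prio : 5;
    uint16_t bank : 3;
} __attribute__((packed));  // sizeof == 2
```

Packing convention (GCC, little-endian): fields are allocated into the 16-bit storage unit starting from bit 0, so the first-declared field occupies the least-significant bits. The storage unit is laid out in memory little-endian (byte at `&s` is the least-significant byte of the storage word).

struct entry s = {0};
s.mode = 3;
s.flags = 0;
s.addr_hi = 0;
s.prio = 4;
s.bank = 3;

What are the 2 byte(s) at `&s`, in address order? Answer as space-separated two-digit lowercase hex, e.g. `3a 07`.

03 64

mode:2 = 3 → 0x3 << 0 → word 0x0003
flags:5 = 0 → 0x0 << 2 → word 0x0003
addr_hi:1 = 0 → 0x0 << 7 → word 0x0003
prio:5 = 4 → 0x4 << 8 → word 0x0403
bank:3 = 3 → 0x3 << 13 → word 0x6403
word = 0x6403 → little-endian bytes:
  [0]=0x03  [1]=0x64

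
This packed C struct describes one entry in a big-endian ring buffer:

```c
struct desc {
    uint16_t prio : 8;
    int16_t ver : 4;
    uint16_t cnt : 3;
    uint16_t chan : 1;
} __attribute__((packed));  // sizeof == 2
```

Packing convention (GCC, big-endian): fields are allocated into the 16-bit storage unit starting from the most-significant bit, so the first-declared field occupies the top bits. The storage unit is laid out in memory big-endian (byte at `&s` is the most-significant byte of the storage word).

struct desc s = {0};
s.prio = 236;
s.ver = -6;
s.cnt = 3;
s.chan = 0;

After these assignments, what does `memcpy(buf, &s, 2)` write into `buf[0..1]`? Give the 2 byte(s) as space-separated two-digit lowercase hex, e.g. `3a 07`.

prio (8b) val=236 bits=0xec at bit 8: 0xec00
ver (4b) val=-6 bits=0xa at bit 4: 0xeca0
cnt (3b) val=3 bits=0x3 at bit 1: 0xeca6
chan (1b) val=0 bits=0x0 at bit 0: 0xeca6
word = 0xeca6 → big-endian bytes:
  [0]=0xec  [1]=0xa6

ec a6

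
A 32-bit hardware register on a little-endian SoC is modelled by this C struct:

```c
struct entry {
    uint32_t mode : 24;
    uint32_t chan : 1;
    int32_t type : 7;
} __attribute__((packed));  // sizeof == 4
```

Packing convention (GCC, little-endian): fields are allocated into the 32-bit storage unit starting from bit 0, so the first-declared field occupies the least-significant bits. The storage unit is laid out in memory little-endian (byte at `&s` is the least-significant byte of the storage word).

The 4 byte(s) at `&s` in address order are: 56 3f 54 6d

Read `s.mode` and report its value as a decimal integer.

[0]=0x56 [1]=0x3f [2]=0x54 [3]=0x6d (little-endian) → word 0x6d543f56
mode [0+:24] = (word>>0) & 0xffffff = 5521238  ←
chan [24+:1] = (word>>24) & 0x1 = 1
type [25+:7] = (word>>25) & 0x7f = 54

5521238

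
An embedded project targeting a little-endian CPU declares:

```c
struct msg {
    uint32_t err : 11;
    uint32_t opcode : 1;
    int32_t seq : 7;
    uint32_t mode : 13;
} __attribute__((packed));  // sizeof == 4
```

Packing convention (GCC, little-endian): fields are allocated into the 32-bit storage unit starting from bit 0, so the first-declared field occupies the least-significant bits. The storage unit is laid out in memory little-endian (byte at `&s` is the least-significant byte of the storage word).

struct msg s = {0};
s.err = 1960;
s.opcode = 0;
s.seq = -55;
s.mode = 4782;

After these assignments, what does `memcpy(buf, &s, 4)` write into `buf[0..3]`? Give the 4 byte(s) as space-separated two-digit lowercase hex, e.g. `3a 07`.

a8 97 74 95

err:11 = 1960 → 0x7a8 << 0 → word 0x000007a8
opcode:1 = 0 → 0x0 << 11 → word 0x000007a8
seq:7 = -55 → 0x49 << 12 → word 0x000497a8
mode:13 = 4782 → 0x12ae << 19 → word 0x957497a8
word = 0x957497a8 → little-endian bytes:
  [0]=0xa8  [1]=0x97  [2]=0x74  [3]=0x95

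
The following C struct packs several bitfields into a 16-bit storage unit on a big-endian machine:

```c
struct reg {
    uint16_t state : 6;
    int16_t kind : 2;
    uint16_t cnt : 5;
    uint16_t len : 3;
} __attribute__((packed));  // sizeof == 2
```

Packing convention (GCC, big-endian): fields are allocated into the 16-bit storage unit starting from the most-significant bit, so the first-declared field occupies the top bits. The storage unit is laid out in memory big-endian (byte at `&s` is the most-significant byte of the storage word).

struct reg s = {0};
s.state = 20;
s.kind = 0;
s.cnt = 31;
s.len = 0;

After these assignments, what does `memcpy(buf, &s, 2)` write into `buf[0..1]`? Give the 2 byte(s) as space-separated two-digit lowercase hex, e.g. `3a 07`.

50 f8

state (6b) val=20 bits=0x14 at bit 10: 0x5000
kind (2b) val=0 bits=0x0 at bit 8: 0x5000
cnt (5b) val=31 bits=0x1f at bit 3: 0x50f8
len (3b) val=0 bits=0x0 at bit 0: 0x50f8
word = 0x50f8 → big-endian bytes:
  [0]=0x50  [1]=0xf8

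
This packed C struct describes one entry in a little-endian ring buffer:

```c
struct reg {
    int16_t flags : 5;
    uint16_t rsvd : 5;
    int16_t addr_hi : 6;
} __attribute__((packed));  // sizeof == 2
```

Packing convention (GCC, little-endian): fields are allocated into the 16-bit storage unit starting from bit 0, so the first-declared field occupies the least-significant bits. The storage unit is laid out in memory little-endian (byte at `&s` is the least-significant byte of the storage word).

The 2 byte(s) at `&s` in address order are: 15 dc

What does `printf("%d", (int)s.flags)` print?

[0]=0x15 [1]=0xdc (little-endian) → word 0xdc15
flags:5 @ bit 0 → (0xdc15>>0)&0x1f = 0x15  ←
rsvd:5 @ bit 5 → (0xdc15>>5)&0x1f = 0x0
addr_hi:6 @ bit 10 → (0xdc15>>10)&0x3f = 0x37
flags signed 5b, MSB=1: 21 - 32 = -11

-11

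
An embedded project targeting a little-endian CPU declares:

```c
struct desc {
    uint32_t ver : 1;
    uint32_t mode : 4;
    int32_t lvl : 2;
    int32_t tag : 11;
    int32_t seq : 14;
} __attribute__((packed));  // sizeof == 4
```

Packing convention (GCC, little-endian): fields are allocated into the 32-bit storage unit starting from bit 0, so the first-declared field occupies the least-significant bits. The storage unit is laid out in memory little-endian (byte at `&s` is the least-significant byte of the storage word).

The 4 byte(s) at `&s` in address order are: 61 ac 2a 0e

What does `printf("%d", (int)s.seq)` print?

906

[0]=0x61 [1]=0xac [2]=0x2a [3]=0x0e (little-endian) → word 0x0e2aac61
ver [0+:1] = (word>>0) & 0x1 = 1
mode [1+:4] = (word>>1) & 0xf = 0
lvl [5+:2] = (word>>5) & 0x3 = 3
tag [7+:11] = (word>>7) & 0x7ff = 1368
seq [18+:14] = (word>>18) & 0x3fff = 906  ←
seq signed 14b, MSB=0: value = 906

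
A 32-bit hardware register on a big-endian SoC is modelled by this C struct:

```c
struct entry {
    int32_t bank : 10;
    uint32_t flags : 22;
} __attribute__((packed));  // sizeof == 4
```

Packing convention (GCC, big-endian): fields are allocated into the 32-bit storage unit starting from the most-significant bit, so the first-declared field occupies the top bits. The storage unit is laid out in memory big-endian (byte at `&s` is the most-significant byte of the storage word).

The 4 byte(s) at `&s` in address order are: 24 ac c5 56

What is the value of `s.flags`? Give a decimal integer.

2934102

[0]=0x24 [1]=0xac [2]=0xc5 [3]=0x56 (big-endian) → word 0x24acc556
bank:10 @ bit 22 → (0x24acc556>>22)&0x3ff = 0x92
flags:22 @ bit 0 → (0x24acc556>>0)&0x3fffff = 0x2cc556  ←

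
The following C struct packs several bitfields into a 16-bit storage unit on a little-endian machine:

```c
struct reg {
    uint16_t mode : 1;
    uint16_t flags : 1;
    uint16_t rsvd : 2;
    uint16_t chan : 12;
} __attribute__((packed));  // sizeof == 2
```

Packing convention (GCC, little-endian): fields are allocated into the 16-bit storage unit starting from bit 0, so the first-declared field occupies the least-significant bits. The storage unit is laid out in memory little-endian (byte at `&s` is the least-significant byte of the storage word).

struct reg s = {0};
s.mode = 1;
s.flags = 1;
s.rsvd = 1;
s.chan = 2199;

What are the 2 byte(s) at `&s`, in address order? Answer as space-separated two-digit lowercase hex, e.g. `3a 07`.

mode (1b) val=1 bits=0x1 at bit 0: 0x0001
flags (1b) val=1 bits=0x1 at bit 1: 0x0003
rsvd (2b) val=1 bits=0x1 at bit 2: 0x0007
chan (12b) val=2199 bits=0x897 at bit 4: 0x8977
word = 0x8977 → little-endian bytes:
  [0]=0x77  [1]=0x89

77 89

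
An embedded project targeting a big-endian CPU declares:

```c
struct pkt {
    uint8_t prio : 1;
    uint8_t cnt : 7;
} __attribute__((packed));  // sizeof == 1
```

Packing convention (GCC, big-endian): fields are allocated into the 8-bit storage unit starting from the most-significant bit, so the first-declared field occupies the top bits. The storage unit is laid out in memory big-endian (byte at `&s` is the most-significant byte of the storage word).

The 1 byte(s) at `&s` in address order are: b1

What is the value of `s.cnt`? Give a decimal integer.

49

[0]=0xb1 (big-endian) → word 0xb1
prio:1 @ bit 7 → (0xb1>>7)&0x1 = 0x1
cnt:7 @ bit 0 → (0xb1>>0)&0x7f = 0x31  ←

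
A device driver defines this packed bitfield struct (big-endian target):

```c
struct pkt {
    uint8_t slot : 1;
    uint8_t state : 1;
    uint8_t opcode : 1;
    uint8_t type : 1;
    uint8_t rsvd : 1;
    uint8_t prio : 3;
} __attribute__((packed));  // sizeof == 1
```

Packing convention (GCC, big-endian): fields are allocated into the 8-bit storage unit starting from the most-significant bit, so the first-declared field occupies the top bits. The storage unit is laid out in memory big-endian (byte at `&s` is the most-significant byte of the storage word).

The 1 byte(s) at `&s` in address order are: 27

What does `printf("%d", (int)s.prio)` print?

7

[0]=0x27 (big-endian) → word 0x27
slot:1 @ bit 7 → (0x27>>7)&0x1 = 0x0
state:1 @ bit 6 → (0x27>>6)&0x1 = 0x0
opcode:1 @ bit 5 → (0x27>>5)&0x1 = 0x1
type:1 @ bit 4 → (0x27>>4)&0x1 = 0x0
rsvd:1 @ bit 3 → (0x27>>3)&0x1 = 0x0
prio:3 @ bit 0 → (0x27>>0)&0x7 = 0x7  ←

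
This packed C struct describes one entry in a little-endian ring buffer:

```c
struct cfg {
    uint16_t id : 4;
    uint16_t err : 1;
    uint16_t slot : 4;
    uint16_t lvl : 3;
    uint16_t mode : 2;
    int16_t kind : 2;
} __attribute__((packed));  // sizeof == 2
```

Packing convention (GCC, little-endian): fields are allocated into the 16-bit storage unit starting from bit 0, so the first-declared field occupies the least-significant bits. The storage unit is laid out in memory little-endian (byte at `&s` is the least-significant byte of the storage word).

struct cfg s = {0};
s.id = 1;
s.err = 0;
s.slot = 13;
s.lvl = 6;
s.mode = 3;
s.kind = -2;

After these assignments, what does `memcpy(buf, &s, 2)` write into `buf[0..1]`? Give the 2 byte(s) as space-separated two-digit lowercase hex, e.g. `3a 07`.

a1 bd

id:4 = 1 → 0x1 << 0 → word 0x0001
err:1 = 0 → 0x0 << 4 → word 0x0001
slot:4 = 13 → 0xd << 5 → word 0x01a1
lvl:3 = 6 → 0x6 << 9 → word 0x0da1
mode:2 = 3 → 0x3 << 12 → word 0x3da1
kind:2 = -2 → 0x2 << 14 → word 0xbda1
word = 0xbda1 → little-endian bytes:
  [0]=0xa1  [1]=0xbd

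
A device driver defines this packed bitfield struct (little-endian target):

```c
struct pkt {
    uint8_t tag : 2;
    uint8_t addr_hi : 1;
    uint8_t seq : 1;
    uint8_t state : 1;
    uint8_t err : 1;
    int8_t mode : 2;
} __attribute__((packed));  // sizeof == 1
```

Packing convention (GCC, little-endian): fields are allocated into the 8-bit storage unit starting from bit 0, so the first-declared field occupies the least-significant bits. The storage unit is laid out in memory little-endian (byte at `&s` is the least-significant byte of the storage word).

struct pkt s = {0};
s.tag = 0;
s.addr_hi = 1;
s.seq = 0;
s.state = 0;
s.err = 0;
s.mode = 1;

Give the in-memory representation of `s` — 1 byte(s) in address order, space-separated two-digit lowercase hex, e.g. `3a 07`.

[0+:2] tag=0 & 0x3 = 0x0; word=0x00
[2+:1] addr_hi=1 & 0x1 = 0x1; word=0x04
[3+:1] seq=0 & 0x1 = 0x0; word=0x04
[4+:1] state=0 & 0x1 = 0x0; word=0x04
[5+:1] err=0 & 0x1 = 0x0; word=0x04
[6+:2] mode=1 & 0x3 = 0x1; word=0x44
word = 0x44 → little-endian bytes:
  [0]=0x44

44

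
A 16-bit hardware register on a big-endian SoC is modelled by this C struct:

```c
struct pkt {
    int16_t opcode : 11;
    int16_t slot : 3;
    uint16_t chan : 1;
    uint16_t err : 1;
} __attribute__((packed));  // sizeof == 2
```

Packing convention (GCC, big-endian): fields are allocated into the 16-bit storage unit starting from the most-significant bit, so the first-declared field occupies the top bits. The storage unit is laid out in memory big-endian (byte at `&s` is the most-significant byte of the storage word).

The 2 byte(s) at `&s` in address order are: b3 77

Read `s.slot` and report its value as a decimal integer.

-3

[0]=0xb3 [1]=0x77 (big-endian) → word 0xb377
opcode [5+:11] = (word>>5) & 0x7ff = 1435
slot [2+:3] = (word>>2) & 0x7 = 5  ←
chan [1+:1] = (word>>1) & 0x1 = 1
err [0+:1] = (word>>0) & 0x1 = 1
slot signed 3b, MSB=1: 5 - 8 = -3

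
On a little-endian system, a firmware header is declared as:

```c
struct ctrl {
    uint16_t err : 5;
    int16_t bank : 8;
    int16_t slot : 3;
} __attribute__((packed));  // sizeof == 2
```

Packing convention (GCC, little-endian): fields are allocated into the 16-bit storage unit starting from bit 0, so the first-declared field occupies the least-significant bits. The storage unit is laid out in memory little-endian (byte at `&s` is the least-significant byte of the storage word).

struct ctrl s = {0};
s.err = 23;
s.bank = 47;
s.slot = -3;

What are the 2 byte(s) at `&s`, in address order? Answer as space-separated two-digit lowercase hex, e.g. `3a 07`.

f7 a5

err:5 = 23 → 0x17 << 0 → word 0x0017
bank:8 = 47 → 0x2f << 5 → word 0x05f7
slot:3 = -3 → 0x5 << 13 → word 0xa5f7
word = 0xa5f7 → little-endian bytes:
  [0]=0xf7  [1]=0xa5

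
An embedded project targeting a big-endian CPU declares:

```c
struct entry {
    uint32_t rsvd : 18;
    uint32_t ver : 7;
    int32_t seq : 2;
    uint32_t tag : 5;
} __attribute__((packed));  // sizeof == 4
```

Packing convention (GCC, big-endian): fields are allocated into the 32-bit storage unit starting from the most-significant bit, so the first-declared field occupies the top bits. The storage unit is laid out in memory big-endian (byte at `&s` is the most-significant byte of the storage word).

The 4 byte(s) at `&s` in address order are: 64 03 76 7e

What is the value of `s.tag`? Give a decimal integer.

30

[0]=0x64 [1]=0x03 [2]=0x76 [3]=0x7e (big-endian) → word 0x6403767e
rsvd [14+:18] = (word>>14) & 0x3ffff = 102413
ver [7+:7] = (word>>7) & 0x7f = 108
seq [5+:2] = (word>>5) & 0x3 = 3
tag [0+:5] = (word>>0) & 0x1f = 30  ←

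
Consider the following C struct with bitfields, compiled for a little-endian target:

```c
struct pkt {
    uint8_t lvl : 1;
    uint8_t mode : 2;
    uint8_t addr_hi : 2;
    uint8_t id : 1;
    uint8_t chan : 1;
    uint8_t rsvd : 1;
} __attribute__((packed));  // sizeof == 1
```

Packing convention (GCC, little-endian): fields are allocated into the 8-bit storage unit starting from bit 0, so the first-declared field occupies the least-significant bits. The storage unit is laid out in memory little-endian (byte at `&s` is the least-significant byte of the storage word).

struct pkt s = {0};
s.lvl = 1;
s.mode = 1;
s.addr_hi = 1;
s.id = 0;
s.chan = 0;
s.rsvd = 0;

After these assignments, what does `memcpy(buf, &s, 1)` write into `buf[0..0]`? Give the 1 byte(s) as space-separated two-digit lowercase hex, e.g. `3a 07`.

0b

lvl (1b) val=1 bits=0x1 at bit 0: 0x01
mode (2b) val=1 bits=0x1 at bit 1: 0x03
addr_hi (2b) val=1 bits=0x1 at bit 3: 0x0b
id (1b) val=0 bits=0x0 at bit 5: 0x0b
chan (1b) val=0 bits=0x0 at bit 6: 0x0b
rsvd (1b) val=0 bits=0x0 at bit 7: 0x0b
word = 0x0b → little-endian bytes:
  [0]=0x0b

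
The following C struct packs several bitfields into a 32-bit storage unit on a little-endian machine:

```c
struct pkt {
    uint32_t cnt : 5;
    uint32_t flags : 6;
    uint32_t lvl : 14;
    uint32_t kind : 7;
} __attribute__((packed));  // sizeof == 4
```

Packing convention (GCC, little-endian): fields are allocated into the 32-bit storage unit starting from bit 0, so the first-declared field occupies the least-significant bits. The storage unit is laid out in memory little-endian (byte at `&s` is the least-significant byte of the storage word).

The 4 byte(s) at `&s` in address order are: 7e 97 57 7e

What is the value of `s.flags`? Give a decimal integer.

59

[0]=0x7e [1]=0x97 [2]=0x57 [3]=0x7e (little-endian) → word 0x7e57977e
cnt:5 @ bit 0 → (0x7e57977e>>0)&0x1f = 0x1e
flags:6 @ bit 5 → (0x7e57977e>>5)&0x3f = 0x3b  ←
lvl:14 @ bit 11 → (0x7e57977e>>11)&0x3fff = 0xaf2
kind:7 @ bit 25 → (0x7e57977e>>25)&0x7f = 0x3f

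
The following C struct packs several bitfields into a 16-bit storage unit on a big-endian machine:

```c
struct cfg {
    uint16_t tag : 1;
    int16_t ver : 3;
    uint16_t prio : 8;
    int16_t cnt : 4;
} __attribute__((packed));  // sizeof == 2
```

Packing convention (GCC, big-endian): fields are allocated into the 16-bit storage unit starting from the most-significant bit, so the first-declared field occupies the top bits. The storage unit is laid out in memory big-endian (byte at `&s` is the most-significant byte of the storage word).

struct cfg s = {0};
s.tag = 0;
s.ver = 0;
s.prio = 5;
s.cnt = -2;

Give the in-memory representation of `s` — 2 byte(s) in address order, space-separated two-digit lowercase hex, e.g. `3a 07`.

00 5e

[15+:1] tag=0 & 0x1 = 0x0; word=0x0000
[12+:3] ver=0 & 0x7 = 0x0; word=0x0000
[4+:8] prio=5 & 0xff = 0x5; word=0x0050
[0+:4] cnt=-2 & 0xf = 0xe; word=0x005e
word = 0x005e → big-endian bytes:
  [0]=0x00  [1]=0x5e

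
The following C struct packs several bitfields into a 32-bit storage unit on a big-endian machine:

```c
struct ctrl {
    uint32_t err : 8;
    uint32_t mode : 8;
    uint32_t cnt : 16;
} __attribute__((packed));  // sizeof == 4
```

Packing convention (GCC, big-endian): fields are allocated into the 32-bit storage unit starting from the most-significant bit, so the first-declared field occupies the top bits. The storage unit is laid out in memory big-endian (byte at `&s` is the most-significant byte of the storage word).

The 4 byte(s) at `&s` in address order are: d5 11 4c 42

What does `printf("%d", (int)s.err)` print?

[0]=0xd5 [1]=0x11 [2]=0x4c [3]=0x42 (big-endian) → word 0xd5114c42
err:8 @ bit 24 → (0xd5114c42>>24)&0xff = 0xd5  ←
mode:8 @ bit 16 → (0xd5114c42>>16)&0xff = 0x11
cnt:16 @ bit 0 → (0xd5114c42>>0)&0xffff = 0x4c42

213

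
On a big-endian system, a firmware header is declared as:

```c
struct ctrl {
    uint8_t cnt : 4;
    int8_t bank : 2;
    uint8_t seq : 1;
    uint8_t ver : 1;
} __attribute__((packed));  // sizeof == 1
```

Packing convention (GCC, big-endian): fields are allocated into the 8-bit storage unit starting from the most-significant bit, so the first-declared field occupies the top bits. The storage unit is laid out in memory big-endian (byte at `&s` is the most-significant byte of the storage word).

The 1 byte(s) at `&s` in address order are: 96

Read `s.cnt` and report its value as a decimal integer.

9

[0]=0x96 (big-endian) → word 0x96
cnt:4 @ bit 4 → (0x96>>4)&0xf = 0x9  ←
bank:2 @ bit 2 → (0x96>>2)&0x3 = 0x1
seq:1 @ bit 1 → (0x96>>1)&0x1 = 0x1
ver:1 @ bit 0 → (0x96>>0)&0x1 = 0x0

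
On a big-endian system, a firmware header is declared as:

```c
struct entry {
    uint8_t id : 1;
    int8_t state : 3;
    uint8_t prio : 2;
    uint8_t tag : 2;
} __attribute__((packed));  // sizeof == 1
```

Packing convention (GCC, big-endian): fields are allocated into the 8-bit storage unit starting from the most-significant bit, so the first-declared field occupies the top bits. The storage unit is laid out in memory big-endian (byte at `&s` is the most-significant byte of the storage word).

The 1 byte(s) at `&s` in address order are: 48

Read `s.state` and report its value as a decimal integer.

-4

[0]=0x48 (big-endian) → word 0x48
id [7+:1] = (word>>7) & 0x1 = 0
state [4+:3] = (word>>4) & 0x7 = 4  ←
prio [2+:2] = (word>>2) & 0x3 = 2
tag [0+:2] = (word>>0) & 0x3 = 0
state signed 3b, MSB=1: 4 - 8 = -4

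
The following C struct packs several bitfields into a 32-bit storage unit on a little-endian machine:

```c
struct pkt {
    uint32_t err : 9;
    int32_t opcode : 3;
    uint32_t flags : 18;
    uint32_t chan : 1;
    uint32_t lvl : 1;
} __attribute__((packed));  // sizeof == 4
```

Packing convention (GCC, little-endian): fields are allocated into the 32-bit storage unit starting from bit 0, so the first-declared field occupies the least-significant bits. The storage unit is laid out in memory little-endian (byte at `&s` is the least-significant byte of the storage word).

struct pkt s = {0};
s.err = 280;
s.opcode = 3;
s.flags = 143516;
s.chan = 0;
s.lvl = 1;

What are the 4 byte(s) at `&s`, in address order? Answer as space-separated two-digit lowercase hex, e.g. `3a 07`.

err:9 = 280 → 0x118 << 0 → word 0x00000118
opcode:3 = 3 → 0x3 << 9 → word 0x00000718
flags:18 = 143516 → 0x2309c << 12 → word 0x2309c718
chan:1 = 0 → 0x0 << 30 → word 0x2309c718
lvl:1 = 1 → 0x1 << 31 → word 0xa309c718
word = 0xa309c718 → little-endian bytes:
  [0]=0x18  [1]=0xc7  [2]=0x09  [3]=0xa3

18 c7 09 a3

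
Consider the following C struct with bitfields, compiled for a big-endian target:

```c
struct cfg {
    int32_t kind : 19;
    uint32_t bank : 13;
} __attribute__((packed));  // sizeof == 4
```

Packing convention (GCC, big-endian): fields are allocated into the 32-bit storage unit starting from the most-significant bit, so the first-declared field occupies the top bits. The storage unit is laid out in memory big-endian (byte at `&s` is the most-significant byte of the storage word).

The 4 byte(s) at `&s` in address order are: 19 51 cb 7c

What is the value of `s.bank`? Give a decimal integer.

2940

[0]=0x19 [1]=0x51 [2]=0xcb [3]=0x7c (big-endian) → word 0x1951cb7c
kind:19 @ bit 13 → (0x1951cb7c>>13)&0x7ffff = 0xca8e
bank:13 @ bit 0 → (0x1951cb7c>>0)&0x1fff = 0xb7c  ←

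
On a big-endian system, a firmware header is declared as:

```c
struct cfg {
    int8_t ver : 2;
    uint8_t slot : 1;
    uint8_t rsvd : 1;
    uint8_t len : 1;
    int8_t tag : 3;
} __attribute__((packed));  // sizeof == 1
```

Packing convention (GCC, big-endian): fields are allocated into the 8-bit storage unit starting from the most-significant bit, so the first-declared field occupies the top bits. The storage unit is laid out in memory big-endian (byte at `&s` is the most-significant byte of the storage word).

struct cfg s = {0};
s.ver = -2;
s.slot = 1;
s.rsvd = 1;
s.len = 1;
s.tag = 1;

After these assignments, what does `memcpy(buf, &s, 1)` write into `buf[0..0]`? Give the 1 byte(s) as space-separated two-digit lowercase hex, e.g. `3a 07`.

ver (2b) val=-2 bits=0x2 at bit 6: 0x80
slot (1b) val=1 bits=0x1 at bit 5: 0xa0
rsvd (1b) val=1 bits=0x1 at bit 4: 0xb0
len (1b) val=1 bits=0x1 at bit 3: 0xb8
tag (3b) val=1 bits=0x1 at bit 0: 0xb9
word = 0xb9 → big-endian bytes:
  [0]=0xb9

b9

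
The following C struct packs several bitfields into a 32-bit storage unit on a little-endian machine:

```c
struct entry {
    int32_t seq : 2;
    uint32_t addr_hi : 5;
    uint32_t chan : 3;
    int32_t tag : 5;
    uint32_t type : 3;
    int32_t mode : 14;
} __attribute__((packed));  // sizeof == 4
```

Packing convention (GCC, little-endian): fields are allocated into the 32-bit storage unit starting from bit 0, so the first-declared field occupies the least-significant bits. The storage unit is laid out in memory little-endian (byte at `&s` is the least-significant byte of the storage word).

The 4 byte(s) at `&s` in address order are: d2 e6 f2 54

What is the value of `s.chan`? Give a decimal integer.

5

[0]=0xd2 [1]=0xe6 [2]=0xf2 [3]=0x54 (little-endian) → word 0x54f2e6d2
seq [0+:2] = (word>>0) & 0x3 = 2
addr_hi [2+:5] = (word>>2) & 0x1f = 20
chan [7+:3] = (word>>7) & 0x7 = 5  ←
tag [10+:5] = (word>>10) & 0x1f = 25
type [15+:3] = (word>>15) & 0x7 = 5
mode [18+:14] = (word>>18) & 0x3fff = 5436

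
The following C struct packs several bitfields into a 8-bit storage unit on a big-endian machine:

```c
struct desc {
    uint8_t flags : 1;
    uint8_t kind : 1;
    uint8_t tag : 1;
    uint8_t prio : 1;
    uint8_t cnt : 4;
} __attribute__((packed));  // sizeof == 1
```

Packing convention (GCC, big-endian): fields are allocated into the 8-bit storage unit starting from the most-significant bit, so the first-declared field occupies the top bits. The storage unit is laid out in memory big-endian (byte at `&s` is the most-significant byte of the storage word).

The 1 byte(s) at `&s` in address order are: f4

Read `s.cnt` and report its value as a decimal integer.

[0]=0xf4 (big-endian) → word 0xf4
flags:1 @ bit 7 → (0xf4>>7)&0x1 = 0x1
kind:1 @ bit 6 → (0xf4>>6)&0x1 = 0x1
tag:1 @ bit 5 → (0xf4>>5)&0x1 = 0x1
prio:1 @ bit 4 → (0xf4>>4)&0x1 = 0x1
cnt:4 @ bit 0 → (0xf4>>0)&0xf = 0x4  ←

4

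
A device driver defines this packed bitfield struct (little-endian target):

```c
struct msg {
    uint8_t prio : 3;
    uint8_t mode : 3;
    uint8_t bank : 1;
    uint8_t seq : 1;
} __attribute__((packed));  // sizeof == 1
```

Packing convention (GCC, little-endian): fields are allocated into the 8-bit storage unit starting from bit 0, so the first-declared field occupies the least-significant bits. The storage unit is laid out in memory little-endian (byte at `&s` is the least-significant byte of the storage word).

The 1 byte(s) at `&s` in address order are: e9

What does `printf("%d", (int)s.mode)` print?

[0]=0xe9 (little-endian) → word 0xe9
prio [0+:3] = (word>>0) & 0x7 = 1
mode [3+:3] = (word>>3) & 0x7 = 5  ←
bank [6+:1] = (word>>6) & 0x1 = 1
seq [7+:1] = (word>>7) & 0x1 = 1

5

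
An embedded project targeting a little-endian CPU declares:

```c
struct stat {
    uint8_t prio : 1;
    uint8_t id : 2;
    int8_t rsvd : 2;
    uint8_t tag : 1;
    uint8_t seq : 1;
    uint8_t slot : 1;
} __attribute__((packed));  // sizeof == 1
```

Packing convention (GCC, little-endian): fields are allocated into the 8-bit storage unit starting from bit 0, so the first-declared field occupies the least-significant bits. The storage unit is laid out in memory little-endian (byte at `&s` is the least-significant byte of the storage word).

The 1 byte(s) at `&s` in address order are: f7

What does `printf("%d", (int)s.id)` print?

3

[0]=0xf7 (little-endian) → word 0xf7
prio:1 @ bit 0 → (0xf7>>0)&0x1 = 0x1
id:2 @ bit 1 → (0xf7>>1)&0x3 = 0x3  ←
rsvd:2 @ bit 3 → (0xf7>>3)&0x3 = 0x2
tag:1 @ bit 5 → (0xf7>>5)&0x1 = 0x1
seq:1 @ bit 6 → (0xf7>>6)&0x1 = 0x1
slot:1 @ bit 7 → (0xf7>>7)&0x1 = 0x1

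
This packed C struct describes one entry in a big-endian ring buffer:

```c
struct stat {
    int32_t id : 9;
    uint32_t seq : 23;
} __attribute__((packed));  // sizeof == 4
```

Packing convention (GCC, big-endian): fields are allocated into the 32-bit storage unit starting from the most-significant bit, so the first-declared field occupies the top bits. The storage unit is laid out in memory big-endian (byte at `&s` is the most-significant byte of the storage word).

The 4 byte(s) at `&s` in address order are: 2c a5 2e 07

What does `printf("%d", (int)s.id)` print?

[0]=0x2c [1]=0xa5 [2]=0x2e [3]=0x07 (big-endian) → word 0x2ca52e07
id:9 @ bit 23 → (0x2ca52e07>>23)&0x1ff = 0x59  ←
seq:23 @ bit 0 → (0x2ca52e07>>0)&0x7fffff = 0x252e07
id signed 9b, MSB=0: value = 89

89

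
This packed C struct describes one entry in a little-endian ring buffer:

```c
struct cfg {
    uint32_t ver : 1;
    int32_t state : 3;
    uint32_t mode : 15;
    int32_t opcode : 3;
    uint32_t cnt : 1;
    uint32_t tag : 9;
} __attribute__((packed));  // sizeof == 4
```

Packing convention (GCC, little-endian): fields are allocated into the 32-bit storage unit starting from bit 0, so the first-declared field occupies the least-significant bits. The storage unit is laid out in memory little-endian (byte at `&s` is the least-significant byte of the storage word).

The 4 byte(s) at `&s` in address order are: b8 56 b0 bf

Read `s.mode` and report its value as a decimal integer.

[0]=0xb8 [1]=0x56 [2]=0xb0 [3]=0xbf (little-endian) → word 0xbfb056b8
ver [0+:1] = (word>>0) & 0x1 = 0
state [1+:3] = (word>>1) & 0x7 = 4
mode [4+:15] = (word>>4) & 0x7fff = 1387  ←
opcode [19+:3] = (word>>19) & 0x7 = 6
cnt [22+:1] = (word>>22) & 0x1 = 0
tag [23+:9] = (word>>23) & 0x1ff = 383

1387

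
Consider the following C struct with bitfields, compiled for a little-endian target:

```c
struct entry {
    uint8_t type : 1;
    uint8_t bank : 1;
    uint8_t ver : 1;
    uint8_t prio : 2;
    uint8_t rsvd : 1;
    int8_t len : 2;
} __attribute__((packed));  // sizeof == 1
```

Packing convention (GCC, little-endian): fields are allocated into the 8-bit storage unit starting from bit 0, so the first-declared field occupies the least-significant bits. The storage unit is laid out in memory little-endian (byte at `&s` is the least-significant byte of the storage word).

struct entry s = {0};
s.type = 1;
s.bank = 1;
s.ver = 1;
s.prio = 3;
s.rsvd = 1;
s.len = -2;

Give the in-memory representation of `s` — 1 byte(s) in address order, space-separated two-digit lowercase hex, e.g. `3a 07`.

bf

[0+:1] type=1 & 0x1 = 0x1; word=0x01
[1+:1] bank=1 & 0x1 = 0x1; word=0x03
[2+:1] ver=1 & 0x1 = 0x1; word=0x07
[3+:2] prio=3 & 0x3 = 0x3; word=0x1f
[5+:1] rsvd=1 & 0x1 = 0x1; word=0x3f
[6+:2] len=-2 & 0x3 = 0x2; word=0xbf
word = 0xbf → little-endian bytes:
  [0]=0xbf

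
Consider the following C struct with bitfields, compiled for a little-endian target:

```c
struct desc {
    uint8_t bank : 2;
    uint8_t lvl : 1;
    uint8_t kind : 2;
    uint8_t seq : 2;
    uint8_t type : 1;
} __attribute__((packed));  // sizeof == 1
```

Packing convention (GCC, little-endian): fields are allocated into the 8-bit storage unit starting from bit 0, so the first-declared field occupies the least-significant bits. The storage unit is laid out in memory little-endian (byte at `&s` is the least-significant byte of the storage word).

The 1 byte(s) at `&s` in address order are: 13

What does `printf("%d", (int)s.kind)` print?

2

[0]=0x13 (little-endian) → word 0x13
bank [0+:2] = (word>>0) & 0x3 = 3
lvl [2+:1] = (word>>2) & 0x1 = 0
kind [3+:2] = (word>>3) & 0x3 = 2  ←
seq [5+:2] = (word>>5) & 0x3 = 0
type [7+:1] = (word>>7) & 0x1 = 0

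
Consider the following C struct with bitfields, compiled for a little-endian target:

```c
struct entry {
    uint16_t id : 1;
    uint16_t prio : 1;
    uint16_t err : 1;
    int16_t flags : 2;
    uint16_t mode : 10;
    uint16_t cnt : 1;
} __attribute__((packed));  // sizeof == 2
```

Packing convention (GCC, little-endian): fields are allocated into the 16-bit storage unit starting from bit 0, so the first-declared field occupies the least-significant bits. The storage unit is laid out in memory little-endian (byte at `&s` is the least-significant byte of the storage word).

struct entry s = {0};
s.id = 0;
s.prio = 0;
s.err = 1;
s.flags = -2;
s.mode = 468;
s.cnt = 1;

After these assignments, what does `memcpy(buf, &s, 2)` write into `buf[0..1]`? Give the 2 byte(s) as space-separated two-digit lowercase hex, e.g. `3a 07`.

id (1b) val=0 bits=0x0 at bit 0: 0x0000
prio (1b) val=0 bits=0x0 at bit 1: 0x0000
err (1b) val=1 bits=0x1 at bit 2: 0x0004
flags (2b) val=-2 bits=0x2 at bit 3: 0x0014
mode (10b) val=468 bits=0x1d4 at bit 5: 0x3a94
cnt (1b) val=1 bits=0x1 at bit 15: 0xba94
word = 0xba94 → little-endian bytes:
  [0]=0x94  [1]=0xba

94 ba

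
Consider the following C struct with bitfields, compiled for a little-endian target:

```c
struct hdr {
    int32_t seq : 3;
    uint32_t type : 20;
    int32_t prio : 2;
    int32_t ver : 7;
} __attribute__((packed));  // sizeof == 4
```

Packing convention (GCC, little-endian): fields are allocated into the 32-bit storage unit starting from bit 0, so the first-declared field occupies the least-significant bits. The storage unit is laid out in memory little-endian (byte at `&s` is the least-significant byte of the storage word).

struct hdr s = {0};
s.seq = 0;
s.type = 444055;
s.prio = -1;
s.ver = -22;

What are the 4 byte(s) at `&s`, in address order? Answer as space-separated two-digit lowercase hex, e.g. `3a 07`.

seq (3b) val=0 bits=0x0 at bit 0: 0x00000000
type (20b) val=444055 bits=0x6c697 at bit 3: 0x003634b8
prio (2b) val=-1 bits=0x3 at bit 23: 0x01b634b8
ver (7b) val=-22 bits=0x6a at bit 25: 0xd5b634b8
word = 0xd5b634b8 → little-endian bytes:
  [0]=0xb8  [1]=0x34  [2]=0xb6  [3]=0xd5

b8 34 b6 d5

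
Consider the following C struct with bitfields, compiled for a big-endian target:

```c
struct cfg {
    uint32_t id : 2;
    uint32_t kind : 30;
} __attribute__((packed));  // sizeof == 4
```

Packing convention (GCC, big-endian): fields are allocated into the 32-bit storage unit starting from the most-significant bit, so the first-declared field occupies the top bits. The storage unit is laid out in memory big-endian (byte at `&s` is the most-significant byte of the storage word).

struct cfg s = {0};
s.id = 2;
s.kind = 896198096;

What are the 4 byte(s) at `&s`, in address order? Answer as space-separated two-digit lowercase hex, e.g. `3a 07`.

id:2 = 2 → 0x2 << 30 → word 0x80000000
kind:30 = 896198096 → 0x356ae5d0 << 0 → word 0xb56ae5d0
word = 0xb56ae5d0 → big-endian bytes:
  [0]=0xb5  [1]=0x6a  [2]=0xe5  [3]=0xd0

b5 6a e5 d0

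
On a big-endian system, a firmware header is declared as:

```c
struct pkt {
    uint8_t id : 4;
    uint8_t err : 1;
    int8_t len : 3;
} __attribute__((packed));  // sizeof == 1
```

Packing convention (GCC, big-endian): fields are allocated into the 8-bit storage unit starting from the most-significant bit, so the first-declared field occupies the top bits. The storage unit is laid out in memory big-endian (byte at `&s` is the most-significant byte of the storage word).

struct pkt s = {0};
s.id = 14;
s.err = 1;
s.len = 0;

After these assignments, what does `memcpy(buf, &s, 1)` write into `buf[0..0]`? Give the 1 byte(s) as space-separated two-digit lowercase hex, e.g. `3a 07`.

[4+:4] id=14 & 0xf = 0xe; word=0xe0
[3+:1] err=1 & 0x1 = 0x1; word=0xe8
[0+:3] len=0 & 0x7 = 0x0; word=0xe8
word = 0xe8 → big-endian bytes:
  [0]=0xe8

e8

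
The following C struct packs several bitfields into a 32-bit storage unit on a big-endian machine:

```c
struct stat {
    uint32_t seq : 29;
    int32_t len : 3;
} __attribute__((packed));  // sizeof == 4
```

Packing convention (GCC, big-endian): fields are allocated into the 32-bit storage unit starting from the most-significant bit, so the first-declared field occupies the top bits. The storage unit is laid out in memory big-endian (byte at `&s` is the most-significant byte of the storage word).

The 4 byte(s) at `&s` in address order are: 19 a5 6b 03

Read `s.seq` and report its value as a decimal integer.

[0]=0x19 [1]=0xa5 [2]=0x6b [3]=0x03 (big-endian) → word 0x19a56b03
seq:29 @ bit 3 → (0x19a56b03>>3)&0x1fffffff = 0x334ad60  ←
len:3 @ bit 0 → (0x19a56b03>>0)&0x7 = 0x3

53783904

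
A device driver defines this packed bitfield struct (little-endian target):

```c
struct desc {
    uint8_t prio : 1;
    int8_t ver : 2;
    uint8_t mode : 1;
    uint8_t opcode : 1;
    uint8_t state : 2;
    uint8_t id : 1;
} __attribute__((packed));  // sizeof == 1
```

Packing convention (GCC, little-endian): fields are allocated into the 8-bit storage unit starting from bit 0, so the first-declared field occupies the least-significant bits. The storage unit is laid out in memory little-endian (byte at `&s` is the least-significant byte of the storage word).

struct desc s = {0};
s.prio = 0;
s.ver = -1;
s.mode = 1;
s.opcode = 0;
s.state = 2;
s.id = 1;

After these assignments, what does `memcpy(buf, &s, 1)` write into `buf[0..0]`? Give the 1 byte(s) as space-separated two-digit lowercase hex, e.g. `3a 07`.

ce

prio:1 = 0 → 0x0 << 0 → word 0x00
ver:2 = -1 → 0x3 << 1 → word 0x06
mode:1 = 1 → 0x1 << 3 → word 0x0e
opcode:1 = 0 → 0x0 << 4 → word 0x0e
state:2 = 2 → 0x2 << 5 → word 0x4e
id:1 = 1 → 0x1 << 7 → word 0xce
word = 0xce → little-endian bytes:
  [0]=0xce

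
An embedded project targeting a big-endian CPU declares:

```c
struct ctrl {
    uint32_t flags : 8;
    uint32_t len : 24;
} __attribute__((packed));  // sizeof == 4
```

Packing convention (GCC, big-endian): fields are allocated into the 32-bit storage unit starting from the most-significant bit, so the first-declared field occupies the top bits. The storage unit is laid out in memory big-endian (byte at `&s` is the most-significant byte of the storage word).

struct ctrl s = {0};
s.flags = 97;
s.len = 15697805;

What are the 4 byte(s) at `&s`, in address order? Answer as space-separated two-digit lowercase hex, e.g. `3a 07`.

61 ef 87 8d

flags (8b) val=97 bits=0x61 at bit 24: 0x61000000
len (24b) val=15697805 bits=0xef878d at bit 0: 0x61ef878d
word = 0x61ef878d → big-endian bytes:
  [0]=0x61  [1]=0xef  [2]=0x87  [3]=0x8d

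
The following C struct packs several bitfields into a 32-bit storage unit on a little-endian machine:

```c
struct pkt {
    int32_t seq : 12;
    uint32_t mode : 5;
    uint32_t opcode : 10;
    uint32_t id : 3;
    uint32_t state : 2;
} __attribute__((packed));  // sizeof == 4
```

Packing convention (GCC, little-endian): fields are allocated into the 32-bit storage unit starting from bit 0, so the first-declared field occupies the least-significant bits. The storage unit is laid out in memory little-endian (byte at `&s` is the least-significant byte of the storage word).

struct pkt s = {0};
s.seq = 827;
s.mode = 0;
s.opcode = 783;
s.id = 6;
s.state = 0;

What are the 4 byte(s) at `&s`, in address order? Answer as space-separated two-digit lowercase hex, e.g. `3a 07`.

[0+:12] seq=827 & 0xfff = 0x33b; word=0x0000033b
[12+:5] mode=0 & 0x1f = 0x0; word=0x0000033b
[17+:10] opcode=783 & 0x3ff = 0x30f; word=0x061e033b
[27+:3] id=6 & 0x7 = 0x6; word=0x361e033b
[30+:2] state=0 & 0x3 = 0x0; word=0x361e033b
word = 0x361e033b → little-endian bytes:
  [0]=0x3b  [1]=0x03  [2]=0x1e  [3]=0x36

3b 03 1e 36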